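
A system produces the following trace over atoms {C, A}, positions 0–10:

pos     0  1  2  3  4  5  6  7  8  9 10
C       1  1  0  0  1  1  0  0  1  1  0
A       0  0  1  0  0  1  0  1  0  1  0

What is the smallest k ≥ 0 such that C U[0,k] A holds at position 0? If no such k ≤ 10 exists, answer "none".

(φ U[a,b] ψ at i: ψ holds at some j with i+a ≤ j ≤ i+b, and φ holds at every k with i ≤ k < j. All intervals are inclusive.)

Need earliest j ≥ 0 with A, and C at every k in [0,j-1].
  j=0: rhs fails.
  j=1: rhs fails.
  j=2: rhs holds; lhs holds on [0,1]. k = 2.

2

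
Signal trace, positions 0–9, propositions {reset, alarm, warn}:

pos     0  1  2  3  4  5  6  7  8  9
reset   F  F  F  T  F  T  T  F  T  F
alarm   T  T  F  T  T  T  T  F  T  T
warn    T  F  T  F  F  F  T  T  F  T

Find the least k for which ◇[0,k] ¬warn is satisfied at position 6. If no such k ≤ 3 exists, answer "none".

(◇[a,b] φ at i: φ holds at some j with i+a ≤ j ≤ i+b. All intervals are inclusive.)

2

Scan j = 6,7,… for ¬warn:
  j=6: fails
  j=7: fails
  j=8: holds
First hit at j=8, so smallest k = 8-6 = 2.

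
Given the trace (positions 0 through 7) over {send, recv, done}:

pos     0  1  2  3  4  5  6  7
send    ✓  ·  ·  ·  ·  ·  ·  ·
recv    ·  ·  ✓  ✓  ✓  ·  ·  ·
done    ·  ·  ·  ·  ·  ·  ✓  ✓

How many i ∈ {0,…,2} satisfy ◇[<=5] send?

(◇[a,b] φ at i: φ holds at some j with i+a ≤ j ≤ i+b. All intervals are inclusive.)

1

Evaluate at each i in [0,2]:
  i=0: ✓ (witness j=0)
  i=1: ✗ (none in [1,6])
  i=2: ✗ (none in [2,7])
Positions where it holds: {0} → 1.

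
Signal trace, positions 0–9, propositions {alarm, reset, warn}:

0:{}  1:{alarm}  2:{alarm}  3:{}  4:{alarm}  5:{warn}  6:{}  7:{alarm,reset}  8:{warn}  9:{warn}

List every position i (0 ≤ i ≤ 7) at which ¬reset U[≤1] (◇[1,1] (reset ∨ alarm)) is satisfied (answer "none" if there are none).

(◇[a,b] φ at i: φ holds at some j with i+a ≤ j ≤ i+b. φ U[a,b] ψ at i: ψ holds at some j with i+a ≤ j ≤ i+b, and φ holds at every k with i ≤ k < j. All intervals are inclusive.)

0, 1, 2, 3, 5, 6

Evaluate at each i in [0,7]:
  i=0: ✓ (rhs at j=0)
  i=1: ✓ (rhs at j=1)
  i=2: ✓ (rhs at j=3; lhs holds on [2,2])
  i=3: ✓ (rhs at j=3)
  i=4: ✗ (no rhs in [4,5])
  i=5: ✓ (rhs at j=6; lhs holds on [5,5])
  i=6: ✓ (rhs at j=6)
  i=7: ✗ (no rhs in [7,8])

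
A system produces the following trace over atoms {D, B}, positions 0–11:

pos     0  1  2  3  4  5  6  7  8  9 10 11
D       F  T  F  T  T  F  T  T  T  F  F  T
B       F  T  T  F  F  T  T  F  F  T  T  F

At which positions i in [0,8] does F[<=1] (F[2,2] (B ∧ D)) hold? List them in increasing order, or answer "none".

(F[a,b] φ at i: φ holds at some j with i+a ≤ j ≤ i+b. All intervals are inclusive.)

Evaluate at each i in [0,8]:
  i=0: ✗ (none in [0,1])
  i=1: ✗ (none in [1,2])
  i=2: ✗ (none in [2,3])
  i=3: ✓ (witness j=4)
  i=4: ✓ (witness j=4)
  i=5: ✗ (none in [5,6])
  i=6: ✗ (none in [6,7])
  i=7: ✗ (none in [7,8])
  i=8: ✗ (none in [8,9])

3, 4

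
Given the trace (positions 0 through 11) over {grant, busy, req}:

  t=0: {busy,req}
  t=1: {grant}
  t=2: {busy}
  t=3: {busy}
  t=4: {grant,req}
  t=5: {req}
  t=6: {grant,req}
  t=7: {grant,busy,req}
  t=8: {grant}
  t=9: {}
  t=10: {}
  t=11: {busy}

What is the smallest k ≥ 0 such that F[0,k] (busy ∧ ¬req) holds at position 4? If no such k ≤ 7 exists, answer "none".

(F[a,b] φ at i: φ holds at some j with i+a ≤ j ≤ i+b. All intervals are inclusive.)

Scan j = 4,5,… for (busy ∧ ¬req):
  j=4: fails
  j=5: fails
  j=6: fails
  j=7: fails
  j=8: fails
  j=9: fails
  j=10: fails
  j=11: holds
First hit at j=11, so smallest k = 11-4 = 7.

7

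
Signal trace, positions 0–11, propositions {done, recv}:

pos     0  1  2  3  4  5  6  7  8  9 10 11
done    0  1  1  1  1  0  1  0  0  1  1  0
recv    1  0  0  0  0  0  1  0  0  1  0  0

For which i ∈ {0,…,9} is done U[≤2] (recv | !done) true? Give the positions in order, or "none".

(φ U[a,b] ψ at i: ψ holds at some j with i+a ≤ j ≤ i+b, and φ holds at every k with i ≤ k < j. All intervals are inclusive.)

Evaluate at each i in [0,9]:
  i=0: ✓ (rhs at j=0)
  i=1: ✗ (no rhs in [1,3])
  i=2: ✗ (no rhs in [2,4])
  i=3: ✓ (rhs at j=5; lhs holds on [3,4])
  i=4: ✓ (rhs at j=5; lhs holds on [4,4])
  i=5: ✓ (rhs at j=5)
  i=6: ✓ (rhs at j=6)
  i=7: ✓ (rhs at j=7)
  i=8: ✓ (rhs at j=8)
  i=9: ✓ (rhs at j=9)

0, 3, 4, 5, 6, 7, 8, 9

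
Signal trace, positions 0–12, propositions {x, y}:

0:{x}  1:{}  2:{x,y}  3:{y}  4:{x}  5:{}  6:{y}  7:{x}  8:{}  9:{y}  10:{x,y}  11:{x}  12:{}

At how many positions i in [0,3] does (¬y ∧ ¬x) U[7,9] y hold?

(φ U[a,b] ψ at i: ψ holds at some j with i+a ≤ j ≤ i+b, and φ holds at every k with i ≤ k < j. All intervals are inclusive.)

Evaluate at each i in [0,3]:
  i=0: ✗ (lhs fails at k=0 before rhs at j=9)
  i=1: ✗ (lhs fails at k=2 before rhs at j=9)
  i=2: ✗ (lhs fails at k=2 before rhs at j=9)
  i=3: ✗ (lhs fails at k=3 before rhs at j=10)
Positions where it holds: {} → 0.

0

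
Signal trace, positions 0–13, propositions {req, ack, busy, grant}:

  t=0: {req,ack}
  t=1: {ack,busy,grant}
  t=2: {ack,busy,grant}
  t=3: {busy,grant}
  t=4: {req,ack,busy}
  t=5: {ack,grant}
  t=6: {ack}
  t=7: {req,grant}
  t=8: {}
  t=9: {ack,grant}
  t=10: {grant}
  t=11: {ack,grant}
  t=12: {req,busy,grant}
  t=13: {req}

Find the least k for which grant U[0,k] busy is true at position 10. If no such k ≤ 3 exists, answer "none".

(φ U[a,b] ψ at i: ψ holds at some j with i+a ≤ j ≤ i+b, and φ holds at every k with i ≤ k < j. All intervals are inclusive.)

2

Need earliest j ≥ 10 with busy, and grant at every k in [10,j-1].
  j=10: rhs fails.
  j=11: rhs fails.
  j=12: rhs holds; lhs holds on [10,11]. k = 2.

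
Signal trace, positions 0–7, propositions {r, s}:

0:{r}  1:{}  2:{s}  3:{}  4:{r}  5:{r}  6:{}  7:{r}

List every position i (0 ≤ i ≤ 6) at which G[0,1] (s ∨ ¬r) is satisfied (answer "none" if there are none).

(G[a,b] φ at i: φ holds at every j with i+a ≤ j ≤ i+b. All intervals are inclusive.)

Evaluate at each i in [0,6]:
  i=0: ✗ (fails at j=0)
  i=1: ✓ (all of [1,2])
  i=2: ✓ (all of [2,3])
  i=3: ✗ (fails at j=4)
  i=4: ✗ (fails at j=4)
  i=5: ✗ (fails at j=5)
  i=6: ✗ (fails at j=7)

1, 2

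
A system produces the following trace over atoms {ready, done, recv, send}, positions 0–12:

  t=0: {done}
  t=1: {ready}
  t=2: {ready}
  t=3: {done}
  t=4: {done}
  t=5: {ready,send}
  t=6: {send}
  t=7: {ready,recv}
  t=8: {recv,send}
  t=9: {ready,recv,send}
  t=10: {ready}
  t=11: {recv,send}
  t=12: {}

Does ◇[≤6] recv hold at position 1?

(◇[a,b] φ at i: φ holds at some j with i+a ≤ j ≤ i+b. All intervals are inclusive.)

Holds

Check recv at each j in [1,7]:
  j=1: false
  j=2: false
  j=3: false
  j=4: false
  j=5: false
  j=6: false
  j=7: true
Found at j=7 → formula holds.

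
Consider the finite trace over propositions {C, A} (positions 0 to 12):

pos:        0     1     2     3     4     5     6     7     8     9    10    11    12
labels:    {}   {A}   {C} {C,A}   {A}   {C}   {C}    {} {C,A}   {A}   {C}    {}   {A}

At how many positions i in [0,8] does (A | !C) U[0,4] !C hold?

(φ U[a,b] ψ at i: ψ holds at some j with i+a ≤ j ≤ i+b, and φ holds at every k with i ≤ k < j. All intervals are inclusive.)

Evaluate at each i in [0,8]:
  i=0: ✓ (rhs at j=0)
  i=1: ✓ (rhs at j=1)
  i=2: ✗ (lhs fails at k=2 before rhs at j=4)
  i=3: ✓ (rhs at j=4; lhs holds on [3,3])
  i=4: ✓ (rhs at j=4)
  i=5: ✗ (lhs fails at k=5 before rhs at j=7)
  i=6: ✗ (lhs fails at k=6 before rhs at j=7)
  i=7: ✓ (rhs at j=7)
  i=8: ✓ (rhs at j=9; lhs holds on [8,8])
Positions where it holds: {0, 1, 3, 4, 7, 8} → 6.

6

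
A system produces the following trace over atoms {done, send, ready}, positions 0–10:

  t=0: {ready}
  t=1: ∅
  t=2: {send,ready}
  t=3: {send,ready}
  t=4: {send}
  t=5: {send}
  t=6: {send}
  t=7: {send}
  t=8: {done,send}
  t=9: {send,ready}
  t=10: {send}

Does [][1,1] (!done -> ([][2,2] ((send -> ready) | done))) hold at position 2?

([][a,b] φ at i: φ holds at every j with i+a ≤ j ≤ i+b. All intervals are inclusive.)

Check (!done -> ([][2,2] ((send -> ready) | done))) at every j in [3,3]:
  j=3: antecedent true; consequent fails at 5 → ✗
Fails at j=3 → formula fails.

False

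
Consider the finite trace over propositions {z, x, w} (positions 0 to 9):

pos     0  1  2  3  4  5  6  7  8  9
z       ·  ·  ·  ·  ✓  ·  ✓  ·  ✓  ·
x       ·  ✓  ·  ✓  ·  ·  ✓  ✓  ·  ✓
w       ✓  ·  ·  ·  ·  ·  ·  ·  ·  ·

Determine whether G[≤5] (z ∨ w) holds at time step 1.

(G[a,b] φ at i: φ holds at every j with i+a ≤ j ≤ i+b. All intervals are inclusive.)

Check (z ∨ w) at every j in [1,6]:
  j=1: false
  j=2: false
  j=3: false
  j=4: true
  j=5: false
  j=6: true
Fails at j=1 → formula fails.

No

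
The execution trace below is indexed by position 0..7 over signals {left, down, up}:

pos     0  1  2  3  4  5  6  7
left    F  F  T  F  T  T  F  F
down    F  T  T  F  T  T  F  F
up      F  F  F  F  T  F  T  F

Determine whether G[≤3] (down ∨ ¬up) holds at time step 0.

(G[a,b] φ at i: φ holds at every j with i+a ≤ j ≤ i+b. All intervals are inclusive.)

Check (down ∨ ¬up) at every j in [0,3]:
  j=0: true
  j=1: true
  j=2: true
  j=3: true
All positions satisfy it → formula holds.

True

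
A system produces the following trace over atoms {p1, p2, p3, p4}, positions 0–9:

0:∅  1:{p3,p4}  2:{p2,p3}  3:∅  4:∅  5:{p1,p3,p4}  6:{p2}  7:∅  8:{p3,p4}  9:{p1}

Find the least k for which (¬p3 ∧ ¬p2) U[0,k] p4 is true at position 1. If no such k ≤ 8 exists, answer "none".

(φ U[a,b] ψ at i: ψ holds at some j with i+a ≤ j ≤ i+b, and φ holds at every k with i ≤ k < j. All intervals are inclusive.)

0

Need earliest j ≥ 1 with p4, and (¬p3 ∧ ¬p2) at every k in [1,j-1].
  j=1: rhs holds (empty prefix). k = 0.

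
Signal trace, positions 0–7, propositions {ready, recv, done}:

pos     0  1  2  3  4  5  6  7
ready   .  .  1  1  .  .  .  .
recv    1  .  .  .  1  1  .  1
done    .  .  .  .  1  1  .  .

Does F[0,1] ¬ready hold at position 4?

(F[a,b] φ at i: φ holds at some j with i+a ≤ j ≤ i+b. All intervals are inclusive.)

Yes

Check ¬ready at each j in [4,5]:
  j=4: true
  j=5: true
Found at j=4 → formula holds.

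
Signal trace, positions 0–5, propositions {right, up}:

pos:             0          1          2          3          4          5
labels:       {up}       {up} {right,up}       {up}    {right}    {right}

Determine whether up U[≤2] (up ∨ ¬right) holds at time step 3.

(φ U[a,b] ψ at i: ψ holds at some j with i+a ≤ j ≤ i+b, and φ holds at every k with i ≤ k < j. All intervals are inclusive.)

Need some j in [3,5] with (up ∨ ¬right), and up at every k in [3,j-1].
  j=3: (up ∨ ¬right) holds; no prefix to check → satisfied.

Yes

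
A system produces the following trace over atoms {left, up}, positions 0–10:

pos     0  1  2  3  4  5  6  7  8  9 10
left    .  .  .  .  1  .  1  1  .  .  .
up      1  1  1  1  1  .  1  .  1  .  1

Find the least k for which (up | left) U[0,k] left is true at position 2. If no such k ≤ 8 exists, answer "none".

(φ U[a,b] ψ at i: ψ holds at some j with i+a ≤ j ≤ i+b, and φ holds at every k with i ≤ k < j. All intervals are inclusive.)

Need earliest j ≥ 2 with left, and (up | left) at every k in [2,j-1].
  j=2: rhs fails.
  j=3: rhs fails.
  j=4: rhs holds; lhs holds on [2,3]. k = 2.

2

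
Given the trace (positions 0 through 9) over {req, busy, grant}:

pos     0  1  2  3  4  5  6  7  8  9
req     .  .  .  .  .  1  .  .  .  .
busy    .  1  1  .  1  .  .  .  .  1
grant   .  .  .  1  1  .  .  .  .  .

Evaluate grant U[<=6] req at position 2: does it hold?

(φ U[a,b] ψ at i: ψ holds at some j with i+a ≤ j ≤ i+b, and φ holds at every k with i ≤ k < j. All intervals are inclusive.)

No

Need some j in [2,8] with req, and grant at every k in [2,j-1].
  j=2: req false.
  j=3: req false.
  j=4: req false.
  j=5: req holds, but grant fails at k=2 → not this j.
  j=6: req false.
  j=7: req false.
  j=8: req false.
No j in the window works → until fails.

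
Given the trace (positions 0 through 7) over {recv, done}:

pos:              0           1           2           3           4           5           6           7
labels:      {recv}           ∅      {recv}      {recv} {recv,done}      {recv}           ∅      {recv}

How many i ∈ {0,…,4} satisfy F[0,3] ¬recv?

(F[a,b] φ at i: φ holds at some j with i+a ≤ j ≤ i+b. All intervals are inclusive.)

4

Evaluate at each i in [0,4]:
  i=0: ✓ (witness j=1)
  i=1: ✓ (witness j=1)
  i=2: ✗ (none in [2,5])
  i=3: ✓ (witness j=6)
  i=4: ✓ (witness j=6)
Positions where it holds: {0, 1, 3, 4} → 4.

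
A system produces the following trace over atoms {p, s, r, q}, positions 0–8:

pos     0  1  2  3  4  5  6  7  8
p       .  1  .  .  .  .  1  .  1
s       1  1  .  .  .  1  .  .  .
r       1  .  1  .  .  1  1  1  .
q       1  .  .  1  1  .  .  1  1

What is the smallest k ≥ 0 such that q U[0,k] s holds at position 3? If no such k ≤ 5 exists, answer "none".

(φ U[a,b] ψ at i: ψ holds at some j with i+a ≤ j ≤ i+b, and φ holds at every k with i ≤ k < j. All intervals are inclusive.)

Need earliest j ≥ 3 with s, and q at every k in [3,j-1].
  j=3: rhs fails.
  j=4: rhs fails.
  j=5: rhs holds; lhs holds on [3,4]. k = 2.

2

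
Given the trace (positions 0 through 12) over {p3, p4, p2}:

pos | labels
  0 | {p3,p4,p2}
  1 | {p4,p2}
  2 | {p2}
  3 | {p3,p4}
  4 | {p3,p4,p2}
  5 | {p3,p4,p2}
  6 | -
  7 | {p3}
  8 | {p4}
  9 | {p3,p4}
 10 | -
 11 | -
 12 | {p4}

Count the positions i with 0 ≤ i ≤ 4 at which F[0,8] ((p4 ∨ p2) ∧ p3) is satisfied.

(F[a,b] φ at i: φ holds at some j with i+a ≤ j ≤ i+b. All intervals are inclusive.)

5

Evaluate at each i in [0,4]:
  i=0: ✓ (witness j=0)
  i=1: ✓ (witness j=3)
  i=2: ✓ (witness j=3)
  i=3: ✓ (witness j=3)
  i=4: ✓ (witness j=4)
Positions where it holds: {0, 1, 2, 3, 4} → 5.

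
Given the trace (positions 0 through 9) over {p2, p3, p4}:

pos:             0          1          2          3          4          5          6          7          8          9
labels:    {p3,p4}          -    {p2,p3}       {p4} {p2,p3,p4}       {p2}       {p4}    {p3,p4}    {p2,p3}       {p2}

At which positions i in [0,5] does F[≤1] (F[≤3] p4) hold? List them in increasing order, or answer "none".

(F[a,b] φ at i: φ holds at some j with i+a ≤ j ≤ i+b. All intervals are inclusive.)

0, 1, 2, 3, 4, 5

Evaluate at each i in [0,5]:
  i=0: ✓ (witness j=0)
  i=1: ✓ (witness j=1)
  i=2: ✓ (witness j=2)
  i=3: ✓ (witness j=3)
  i=4: ✓ (witness j=4)
  i=5: ✓ (witness j=5)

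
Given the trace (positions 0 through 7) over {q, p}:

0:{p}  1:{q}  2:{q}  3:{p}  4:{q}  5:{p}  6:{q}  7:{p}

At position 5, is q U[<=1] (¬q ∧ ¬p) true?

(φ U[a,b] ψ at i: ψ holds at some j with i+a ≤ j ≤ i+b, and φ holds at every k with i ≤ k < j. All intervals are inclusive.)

No

Need some j in [5,6] with (¬q ∧ ¬p), and q at every k in [5,j-1].
  j=5: (¬q ∧ ¬p) false.
  j=6: (¬q ∧ ¬p) false.
No j in the window works → until fails.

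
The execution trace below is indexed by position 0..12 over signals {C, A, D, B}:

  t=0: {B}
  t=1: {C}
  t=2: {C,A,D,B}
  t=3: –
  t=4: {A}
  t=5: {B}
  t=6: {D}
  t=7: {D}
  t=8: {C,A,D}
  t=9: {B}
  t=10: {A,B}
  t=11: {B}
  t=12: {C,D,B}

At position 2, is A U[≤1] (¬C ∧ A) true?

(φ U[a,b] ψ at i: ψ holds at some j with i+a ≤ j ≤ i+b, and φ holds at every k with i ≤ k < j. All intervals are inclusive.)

Need some j in [2,3] with (¬C ∧ A), and A at every k in [2,j-1].
  j=2: (¬C ∧ A) false.
  j=3: (¬C ∧ A) false.
No j in the window works → until fails.

Does not hold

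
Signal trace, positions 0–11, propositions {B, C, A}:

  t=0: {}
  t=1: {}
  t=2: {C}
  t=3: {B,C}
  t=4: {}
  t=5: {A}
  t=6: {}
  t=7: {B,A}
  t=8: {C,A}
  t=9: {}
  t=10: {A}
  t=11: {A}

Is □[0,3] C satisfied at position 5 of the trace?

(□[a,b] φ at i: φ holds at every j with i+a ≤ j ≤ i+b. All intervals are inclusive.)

Check C at every j in [5,8]:
  j=5: false
  j=6: false
  j=7: false
  j=8: true
Fails at j=5 → formula fails.

False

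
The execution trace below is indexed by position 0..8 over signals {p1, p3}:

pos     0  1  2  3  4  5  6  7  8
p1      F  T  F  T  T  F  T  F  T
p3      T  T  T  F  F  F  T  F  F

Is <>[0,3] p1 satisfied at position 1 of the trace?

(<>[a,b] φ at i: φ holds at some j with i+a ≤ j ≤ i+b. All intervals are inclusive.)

Check p1 at each j in [1,4]:
  j=1: true
  j=2: false
  j=3: true
  j=4: true
Found at j=1 → formula holds.

True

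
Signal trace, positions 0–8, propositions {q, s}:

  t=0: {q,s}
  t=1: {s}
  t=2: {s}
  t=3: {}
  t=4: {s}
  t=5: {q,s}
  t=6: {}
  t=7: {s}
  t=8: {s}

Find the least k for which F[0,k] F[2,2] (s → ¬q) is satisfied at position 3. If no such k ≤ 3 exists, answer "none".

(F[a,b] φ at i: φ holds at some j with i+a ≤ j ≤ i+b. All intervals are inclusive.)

1

Scan j = 3,4,… for F[2,2] (s → ¬q):
  j=3: fails
  j=4: holds
First hit at j=4, so smallest k = 4-3 = 1.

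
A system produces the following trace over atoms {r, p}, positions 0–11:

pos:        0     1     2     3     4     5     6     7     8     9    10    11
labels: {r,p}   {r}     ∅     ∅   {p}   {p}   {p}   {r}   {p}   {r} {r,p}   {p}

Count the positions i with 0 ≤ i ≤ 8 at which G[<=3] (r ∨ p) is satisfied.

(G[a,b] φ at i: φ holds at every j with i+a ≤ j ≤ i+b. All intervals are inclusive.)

Evaluate at each i in [0,8]:
  i=0: ✗ (fails at j=2)
  i=1: ✗ (fails at j=2)
  i=2: ✗ (fails at j=2)
  i=3: ✗ (fails at j=3)
  i=4: ✓ (all of [4,7])
  i=5: ✓ (all of [5,8])
  i=6: ✓ (all of [6,9])
  i=7: ✓ (all of [7,10])
  i=8: ✓ (all of [8,11])
Positions where it holds: {4, 5, 6, 7, 8} → 5.

5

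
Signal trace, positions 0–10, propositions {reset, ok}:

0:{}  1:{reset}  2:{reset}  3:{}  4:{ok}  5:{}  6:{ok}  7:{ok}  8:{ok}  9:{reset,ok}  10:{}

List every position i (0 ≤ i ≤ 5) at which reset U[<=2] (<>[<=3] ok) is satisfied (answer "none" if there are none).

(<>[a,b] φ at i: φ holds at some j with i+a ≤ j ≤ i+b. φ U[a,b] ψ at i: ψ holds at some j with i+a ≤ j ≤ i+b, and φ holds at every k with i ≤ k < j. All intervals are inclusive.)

Evaluate at each i in [0,5]:
  i=0: ✗ (lhs fails at k=0 before rhs at j=1)
  i=1: ✓ (rhs at j=1)
  i=2: ✓ (rhs at j=2)
  i=3: ✓ (rhs at j=3)
  i=4: ✓ (rhs at j=4)
  i=5: ✓ (rhs at j=5)

1, 2, 3, 4, 5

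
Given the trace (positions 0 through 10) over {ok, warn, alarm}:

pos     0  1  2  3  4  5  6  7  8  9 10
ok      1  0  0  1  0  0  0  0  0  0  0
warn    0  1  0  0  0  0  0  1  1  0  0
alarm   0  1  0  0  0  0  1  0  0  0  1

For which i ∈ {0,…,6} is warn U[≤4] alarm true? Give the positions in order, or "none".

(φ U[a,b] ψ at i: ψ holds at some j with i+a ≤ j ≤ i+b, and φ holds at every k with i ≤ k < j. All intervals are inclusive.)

1, 6

Evaluate at each i in [0,6]:
  i=0: ✗ (lhs fails at k=0 before rhs at j=1)
  i=1: ✓ (rhs at j=1)
  i=2: ✗ (lhs fails at k=2 before rhs at j=6)
  i=3: ✗ (lhs fails at k=3 before rhs at j=6)
  i=4: ✗ (lhs fails at k=4 before rhs at j=6)
  i=5: ✗ (lhs fails at k=5 before rhs at j=6)
  i=6: ✓ (rhs at j=6)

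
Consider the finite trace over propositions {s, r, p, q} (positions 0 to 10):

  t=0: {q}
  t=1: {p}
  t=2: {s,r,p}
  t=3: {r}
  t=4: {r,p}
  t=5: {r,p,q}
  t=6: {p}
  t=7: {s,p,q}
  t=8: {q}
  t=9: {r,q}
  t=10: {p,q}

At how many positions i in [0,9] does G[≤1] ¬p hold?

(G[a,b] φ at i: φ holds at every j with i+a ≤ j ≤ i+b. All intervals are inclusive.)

Evaluate at each i in [0,9]:
  i=0: ✗ (fails at j=1)
  i=1: ✗ (fails at j=1)
  i=2: ✗ (fails at j=2)
  i=3: ✗ (fails at j=4)
  i=4: ✗ (fails at j=4)
  i=5: ✗ (fails at j=5)
  i=6: ✗ (fails at j=6)
  i=7: ✗ (fails at j=7)
  i=8: ✓ (all of [8,9])
  i=9: ✗ (fails at j=10)
Positions where it holds: {8} → 1.

1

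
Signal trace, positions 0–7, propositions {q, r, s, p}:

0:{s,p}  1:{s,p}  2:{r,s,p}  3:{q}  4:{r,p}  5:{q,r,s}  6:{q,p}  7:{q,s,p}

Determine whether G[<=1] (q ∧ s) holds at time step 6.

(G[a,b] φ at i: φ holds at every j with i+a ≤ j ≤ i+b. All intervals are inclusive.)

Does not hold

Check (q ∧ s) at every j in [6,7]:
  j=6: false
  j=7: true
Fails at j=6 → formula fails.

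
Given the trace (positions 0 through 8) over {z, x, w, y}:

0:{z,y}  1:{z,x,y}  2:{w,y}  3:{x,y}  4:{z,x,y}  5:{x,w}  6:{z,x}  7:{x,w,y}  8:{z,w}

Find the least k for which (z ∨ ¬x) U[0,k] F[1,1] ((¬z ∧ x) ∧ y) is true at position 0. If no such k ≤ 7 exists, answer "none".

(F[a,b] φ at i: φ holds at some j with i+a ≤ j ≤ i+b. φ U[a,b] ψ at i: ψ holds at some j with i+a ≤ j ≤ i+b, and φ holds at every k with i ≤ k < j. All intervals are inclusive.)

2

Need earliest j ≥ 0 with F[1,1] ((¬z ∧ x) ∧ y), and (z ∨ ¬x) at every k in [0,j-1].
  j=0: rhs fails.
  j=1: rhs fails.
  j=2: rhs holds; lhs holds on [0,1]. k = 2.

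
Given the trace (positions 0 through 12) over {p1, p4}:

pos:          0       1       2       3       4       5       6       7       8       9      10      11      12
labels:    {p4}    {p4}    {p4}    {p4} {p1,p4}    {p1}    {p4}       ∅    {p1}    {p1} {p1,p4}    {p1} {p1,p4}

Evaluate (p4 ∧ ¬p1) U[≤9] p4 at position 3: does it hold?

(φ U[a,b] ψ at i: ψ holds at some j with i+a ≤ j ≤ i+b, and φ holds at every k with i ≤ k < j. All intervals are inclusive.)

True

Need some j in [3,12] with p4, and (p4 ∧ ¬p1) at every k in [3,j-1].
  j=3: p4 holds; no prefix to check → satisfied.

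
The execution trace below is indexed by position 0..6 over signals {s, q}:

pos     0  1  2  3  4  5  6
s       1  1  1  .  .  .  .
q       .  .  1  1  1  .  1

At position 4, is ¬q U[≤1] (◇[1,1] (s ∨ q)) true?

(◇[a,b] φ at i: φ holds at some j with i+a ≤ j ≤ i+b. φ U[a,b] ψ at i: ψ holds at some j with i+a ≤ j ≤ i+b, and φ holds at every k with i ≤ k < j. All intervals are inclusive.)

Need some j in [4,5] with ◇[1,1] (s ∨ q), and ¬q at every k in [4,j-1].
  j=4: ◇[1,1] (s ∨ q) — fails (none in [5,5]).
  j=5: ◇[1,1] (s ∨ q) holds, but ¬q fails at k=4 → not this j.
No j in the window works → until fails.

False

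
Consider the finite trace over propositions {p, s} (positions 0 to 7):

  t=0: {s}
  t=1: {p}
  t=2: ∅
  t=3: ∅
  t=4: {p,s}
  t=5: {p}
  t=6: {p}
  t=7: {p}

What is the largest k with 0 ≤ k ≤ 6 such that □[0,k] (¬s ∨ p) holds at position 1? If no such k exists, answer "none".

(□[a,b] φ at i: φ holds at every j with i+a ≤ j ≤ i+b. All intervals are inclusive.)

(¬s ∨ p) must hold from j=1 onward; find where it first fails.
  j=1: holds
  j=2: holds
  j=3: holds
  j=4: holds
  j=5: holds
  j=6: holds
  j=7: holds
Holds through j=7; largest k = 6.

6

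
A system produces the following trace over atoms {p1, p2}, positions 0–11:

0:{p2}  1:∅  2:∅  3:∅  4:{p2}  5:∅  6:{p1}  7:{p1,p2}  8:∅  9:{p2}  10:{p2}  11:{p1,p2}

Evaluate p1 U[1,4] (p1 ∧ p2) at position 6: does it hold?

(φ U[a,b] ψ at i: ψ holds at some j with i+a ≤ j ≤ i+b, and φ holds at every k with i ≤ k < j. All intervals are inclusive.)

Holds

Need some j in [7,10] with (p1 ∧ p2), and p1 at every k in [6,j-1].
  j=7: (p1 ∧ p2) holds; p1 holds at every k in [6,6] → satisfied.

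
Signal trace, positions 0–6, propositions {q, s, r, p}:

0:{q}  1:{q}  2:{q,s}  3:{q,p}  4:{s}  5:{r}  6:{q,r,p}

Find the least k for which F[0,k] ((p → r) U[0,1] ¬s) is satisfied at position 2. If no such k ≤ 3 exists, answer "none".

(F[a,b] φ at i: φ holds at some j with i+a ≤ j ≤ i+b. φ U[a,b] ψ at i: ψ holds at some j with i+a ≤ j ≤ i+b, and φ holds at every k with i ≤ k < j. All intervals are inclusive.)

0

Scan j = 2,3,… for ((p → r) U[0,1] ¬s):
  j=2: holds
First hit at j=2, so smallest k = 2-2 = 0.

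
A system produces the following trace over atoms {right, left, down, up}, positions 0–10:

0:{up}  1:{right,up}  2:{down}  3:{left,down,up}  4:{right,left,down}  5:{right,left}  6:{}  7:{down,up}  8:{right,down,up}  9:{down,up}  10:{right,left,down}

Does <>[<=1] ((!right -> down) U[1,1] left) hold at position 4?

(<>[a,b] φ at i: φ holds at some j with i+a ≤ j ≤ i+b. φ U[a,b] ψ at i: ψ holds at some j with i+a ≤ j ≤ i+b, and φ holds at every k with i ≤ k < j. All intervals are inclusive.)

Holds

Check ((!right -> down) U[1,1] left) at each j in [4,5]:
  j=4: holds
  j=5: fails
Found at j=4 → formula holds.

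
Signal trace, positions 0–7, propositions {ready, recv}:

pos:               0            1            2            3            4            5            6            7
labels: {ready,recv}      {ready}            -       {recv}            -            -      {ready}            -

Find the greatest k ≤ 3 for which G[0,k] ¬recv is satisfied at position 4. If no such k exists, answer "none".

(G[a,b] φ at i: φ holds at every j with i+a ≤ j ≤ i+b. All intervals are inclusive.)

¬recv must hold from j=4 onward; find where it first fails.
  j=4: holds
  j=5: holds
  j=6: holds
  j=7: holds
Holds through j=7; largest k = 3.

3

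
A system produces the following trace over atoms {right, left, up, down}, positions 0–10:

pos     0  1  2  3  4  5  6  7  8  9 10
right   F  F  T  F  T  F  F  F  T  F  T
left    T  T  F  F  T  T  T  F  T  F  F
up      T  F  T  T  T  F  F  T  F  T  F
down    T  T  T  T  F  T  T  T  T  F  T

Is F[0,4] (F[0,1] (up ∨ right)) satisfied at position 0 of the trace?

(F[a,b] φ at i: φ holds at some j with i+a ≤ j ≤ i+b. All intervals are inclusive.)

Check F[0,1] (up ∨ right) at each j in [0,4]:
  j=0: holds (witness at 0)
  j=1: holds (witness at 2)
  j=2: holds (witness at 2)
  j=3: holds (witness at 3)
  j=4: holds (witness at 4)
Found at j=0 → formula holds.

True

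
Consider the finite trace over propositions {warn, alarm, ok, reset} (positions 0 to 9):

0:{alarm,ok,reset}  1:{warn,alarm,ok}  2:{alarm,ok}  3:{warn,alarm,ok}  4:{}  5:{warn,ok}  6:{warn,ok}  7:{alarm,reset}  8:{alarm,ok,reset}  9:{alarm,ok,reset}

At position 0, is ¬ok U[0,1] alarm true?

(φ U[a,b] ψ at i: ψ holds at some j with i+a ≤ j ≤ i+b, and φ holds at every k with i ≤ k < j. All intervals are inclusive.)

Need some j in [0,1] with alarm, and ¬ok at every k in [0,j-1].
  j=0: alarm holds; no prefix to check → satisfied.

True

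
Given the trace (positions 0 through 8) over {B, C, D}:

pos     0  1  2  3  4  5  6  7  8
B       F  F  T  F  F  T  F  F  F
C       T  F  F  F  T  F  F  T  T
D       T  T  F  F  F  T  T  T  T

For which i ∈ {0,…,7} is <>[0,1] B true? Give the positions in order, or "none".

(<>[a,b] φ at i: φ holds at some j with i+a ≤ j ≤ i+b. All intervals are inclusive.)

1, 2, 4, 5

Evaluate at each i in [0,7]:
  i=0: ✗ (none in [0,1])
  i=1: ✓ (witness j=2)
  i=2: ✓ (witness j=2)
  i=3: ✗ (none in [3,4])
  i=4: ✓ (witness j=5)
  i=5: ✓ (witness j=5)
  i=6: ✗ (none in [6,7])
  i=7: ✗ (none in [7,8])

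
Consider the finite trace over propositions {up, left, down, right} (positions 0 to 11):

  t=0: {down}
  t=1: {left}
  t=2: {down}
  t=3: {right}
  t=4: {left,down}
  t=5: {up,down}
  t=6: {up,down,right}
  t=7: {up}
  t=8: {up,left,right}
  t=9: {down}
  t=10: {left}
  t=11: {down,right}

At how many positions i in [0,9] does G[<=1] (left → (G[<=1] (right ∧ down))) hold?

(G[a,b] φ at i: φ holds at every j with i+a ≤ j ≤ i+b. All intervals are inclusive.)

3

Evaluate at each i in [0,9]:
  i=0: ✗ (fails at j=1)
  i=1: ✗ (fails at j=1)
  i=2: ✓ (all of [2,3])
  i=3: ✗ (fails at j=4)
  i=4: ✗ (fails at j=4)
  i=5: ✓ (all of [5,6])
  i=6: ✓ (all of [6,7])
  i=7: ✗ (fails at j=8)
  i=8: ✗ (fails at j=8)
  i=9: ✗ (fails at j=10)
Positions where it holds: {2, 5, 6} → 3.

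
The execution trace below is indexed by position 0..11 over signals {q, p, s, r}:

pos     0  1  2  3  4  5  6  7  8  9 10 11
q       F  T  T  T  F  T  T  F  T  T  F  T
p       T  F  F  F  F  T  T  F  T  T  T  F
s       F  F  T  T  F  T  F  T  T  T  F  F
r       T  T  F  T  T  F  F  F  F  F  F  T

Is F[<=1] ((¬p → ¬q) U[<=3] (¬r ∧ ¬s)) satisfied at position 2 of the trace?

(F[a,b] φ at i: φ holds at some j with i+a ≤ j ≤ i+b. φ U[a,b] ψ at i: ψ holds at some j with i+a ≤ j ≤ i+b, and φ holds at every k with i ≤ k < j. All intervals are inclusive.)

False

Check ((¬p → ¬q) U[<=3] (¬r ∧ ¬s)) at each j in [2,3]:
  j=2: fails
  j=3: fails
No position in the window satisfies it → formula fails.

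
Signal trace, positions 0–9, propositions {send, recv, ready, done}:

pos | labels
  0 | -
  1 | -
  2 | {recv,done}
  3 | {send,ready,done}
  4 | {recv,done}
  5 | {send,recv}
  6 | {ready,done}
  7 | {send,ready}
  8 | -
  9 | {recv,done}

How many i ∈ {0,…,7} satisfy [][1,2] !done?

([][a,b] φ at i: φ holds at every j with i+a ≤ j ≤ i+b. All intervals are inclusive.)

Evaluate at each i in [0,7]:
  i=0: ✗ (fails at j=2)
  i=1: ✗ (fails at j=2)
  i=2: ✗ (fails at j=3)
  i=3: ✗ (fails at j=4)
  i=4: ✗ (fails at j=6)
  i=5: ✗ (fails at j=6)
  i=6: ✓ (all of [7,8])
  i=7: ✗ (fails at j=9)
Positions where it holds: {6} → 1.

1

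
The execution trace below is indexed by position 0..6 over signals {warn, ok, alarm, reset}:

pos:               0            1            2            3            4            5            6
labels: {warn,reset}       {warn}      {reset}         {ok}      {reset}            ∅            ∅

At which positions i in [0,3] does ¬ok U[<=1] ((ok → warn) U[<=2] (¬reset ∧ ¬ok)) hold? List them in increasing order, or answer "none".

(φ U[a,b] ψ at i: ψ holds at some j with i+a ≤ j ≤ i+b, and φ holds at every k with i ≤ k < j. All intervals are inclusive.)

Evaluate at each i in [0,3]:
  i=0: ✓ (rhs at j=0)
  i=1: ✓ (rhs at j=1)
  i=2: ✗ (no rhs in [2,3])
  i=3: ✗ (lhs fails at k=3 before rhs at j=4)

0, 1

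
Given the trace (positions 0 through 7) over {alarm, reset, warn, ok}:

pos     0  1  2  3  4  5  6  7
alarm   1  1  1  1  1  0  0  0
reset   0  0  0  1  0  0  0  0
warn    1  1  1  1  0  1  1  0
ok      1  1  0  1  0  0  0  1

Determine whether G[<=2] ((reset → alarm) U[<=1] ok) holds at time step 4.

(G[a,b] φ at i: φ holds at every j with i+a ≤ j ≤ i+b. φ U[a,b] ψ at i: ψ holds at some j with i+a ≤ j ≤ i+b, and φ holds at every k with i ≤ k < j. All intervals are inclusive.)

Check ((reset → alarm) U[<=1] ok) at every j in [4,6]:
  j=4: fails
  j=5: fails
  j=6: holds
Fails at j=4 → formula fails.

False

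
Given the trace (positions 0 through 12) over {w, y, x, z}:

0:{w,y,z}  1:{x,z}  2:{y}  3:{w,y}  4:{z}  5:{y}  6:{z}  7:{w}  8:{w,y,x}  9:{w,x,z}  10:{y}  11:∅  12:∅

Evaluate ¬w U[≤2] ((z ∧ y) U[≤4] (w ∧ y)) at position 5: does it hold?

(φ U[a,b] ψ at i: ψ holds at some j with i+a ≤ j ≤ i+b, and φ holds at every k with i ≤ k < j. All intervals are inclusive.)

Does not hold

Need some j in [5,7] with ((z ∧ y) U[≤4] (w ∧ y)), and ¬w at every k in [5,j-1].
  j=5: ((z ∧ y) U[≤4] (w ∧ y)) — fails.
  j=6: ((z ∧ y) U[≤4] (w ∧ y)) — fails.
  j=7: ((z ∧ y) U[≤4] (w ∧ y)) — fails.
No j in the window works → until fails.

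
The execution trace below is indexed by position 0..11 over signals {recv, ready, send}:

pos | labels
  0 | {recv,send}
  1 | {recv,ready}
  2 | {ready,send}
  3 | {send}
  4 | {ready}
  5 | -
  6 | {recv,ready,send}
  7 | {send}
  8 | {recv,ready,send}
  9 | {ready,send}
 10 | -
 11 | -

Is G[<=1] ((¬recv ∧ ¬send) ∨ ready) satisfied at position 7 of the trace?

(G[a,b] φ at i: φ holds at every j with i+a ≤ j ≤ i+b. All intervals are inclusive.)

Does not hold

Check ((¬recv ∧ ¬send) ∨ ready) at every j in [7,8]:
  j=7: false
  j=8: true
Fails at j=7 → formula fails.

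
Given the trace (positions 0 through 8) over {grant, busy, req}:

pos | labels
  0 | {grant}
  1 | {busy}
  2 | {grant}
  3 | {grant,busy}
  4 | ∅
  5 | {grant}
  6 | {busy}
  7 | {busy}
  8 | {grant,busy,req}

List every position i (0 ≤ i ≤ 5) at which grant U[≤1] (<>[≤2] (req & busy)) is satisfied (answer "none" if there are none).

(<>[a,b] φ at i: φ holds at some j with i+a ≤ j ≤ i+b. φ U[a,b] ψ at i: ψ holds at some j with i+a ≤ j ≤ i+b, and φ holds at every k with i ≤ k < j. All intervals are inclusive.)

Evaluate at each i in [0,5]:
  i=0: ✗ (no rhs in [0,1])
  i=1: ✗ (no rhs in [1,2])
  i=2: ✗ (no rhs in [2,3])
  i=3: ✗ (no rhs in [3,4])
  i=4: ✗ (no rhs in [4,5])
  i=5: ✓ (rhs at j=6; lhs holds on [5,5])

5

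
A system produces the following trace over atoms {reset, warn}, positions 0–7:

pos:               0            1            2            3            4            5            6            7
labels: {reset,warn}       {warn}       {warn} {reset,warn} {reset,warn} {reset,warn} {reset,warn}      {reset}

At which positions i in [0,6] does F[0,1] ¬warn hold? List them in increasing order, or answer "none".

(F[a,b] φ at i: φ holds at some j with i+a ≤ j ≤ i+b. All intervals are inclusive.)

Evaluate at each i in [0,6]:
  i=0: ✗ (none in [0,1])
  i=1: ✗ (none in [1,2])
  i=2: ✗ (none in [2,3])
  i=3: ✗ (none in [3,4])
  i=4: ✗ (none in [4,5])
  i=5: ✗ (none in [5,6])
  i=6: ✓ (witness j=7)

6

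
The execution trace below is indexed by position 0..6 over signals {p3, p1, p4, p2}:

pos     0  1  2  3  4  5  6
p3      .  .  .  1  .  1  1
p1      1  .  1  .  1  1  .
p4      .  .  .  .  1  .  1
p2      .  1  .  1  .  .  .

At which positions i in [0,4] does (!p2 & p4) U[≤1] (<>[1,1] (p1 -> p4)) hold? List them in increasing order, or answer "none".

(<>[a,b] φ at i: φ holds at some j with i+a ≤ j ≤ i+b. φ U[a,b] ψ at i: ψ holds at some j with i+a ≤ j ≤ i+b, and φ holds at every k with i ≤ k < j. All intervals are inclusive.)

0, 2, 3, 4

Evaluate at each i in [0,4]:
  i=0: ✓ (rhs at j=0)
  i=1: ✗ (lhs fails at k=1 before rhs at j=2)
  i=2: ✓ (rhs at j=2)
  i=3: ✓ (rhs at j=3)
  i=4: ✓ (rhs at j=5; lhs holds on [4,4])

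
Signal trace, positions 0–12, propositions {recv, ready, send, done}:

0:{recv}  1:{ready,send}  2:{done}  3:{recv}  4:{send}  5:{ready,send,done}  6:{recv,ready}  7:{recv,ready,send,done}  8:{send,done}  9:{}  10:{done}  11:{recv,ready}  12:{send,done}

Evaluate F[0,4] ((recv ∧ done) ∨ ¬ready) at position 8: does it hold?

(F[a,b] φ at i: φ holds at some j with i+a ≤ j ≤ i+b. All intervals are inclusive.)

Check ((recv ∧ done) ∨ ¬ready) at each j in [8,12]:
  j=8: true
  j=9: true
  j=10: true
  j=11: false
  j=12: true
Found at j=8 → formula holds.

Yes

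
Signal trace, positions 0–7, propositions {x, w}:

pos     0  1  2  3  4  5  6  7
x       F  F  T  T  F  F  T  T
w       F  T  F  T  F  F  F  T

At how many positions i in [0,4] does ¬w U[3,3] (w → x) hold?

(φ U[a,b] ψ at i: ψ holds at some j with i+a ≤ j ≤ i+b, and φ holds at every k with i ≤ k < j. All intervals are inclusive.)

1

Evaluate at each i in [0,4]:
  i=0: ✗ (lhs fails at k=1 before rhs at j=3)
  i=1: ✗ (lhs fails at k=1 before rhs at j=4)
  i=2: ✗ (lhs fails at k=3 before rhs at j=5)
  i=3: ✗ (lhs fails at k=3 before rhs at j=6)
  i=4: ✓ (rhs at j=7; lhs holds on [4,6])
Positions where it holds: {4} → 1.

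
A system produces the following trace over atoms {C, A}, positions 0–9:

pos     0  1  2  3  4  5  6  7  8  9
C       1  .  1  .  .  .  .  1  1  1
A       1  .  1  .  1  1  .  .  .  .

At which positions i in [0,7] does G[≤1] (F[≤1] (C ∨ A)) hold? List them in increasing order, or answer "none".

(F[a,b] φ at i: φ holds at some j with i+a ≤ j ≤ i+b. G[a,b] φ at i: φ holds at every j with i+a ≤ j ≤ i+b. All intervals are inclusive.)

0, 1, 2, 3, 4, 5, 6, 7

Evaluate at each i in [0,7]:
  i=0: ✓ (all of [0,1])
  i=1: ✓ (all of [1,2])
  i=2: ✓ (all of [2,3])
  i=3: ✓ (all of [3,4])
  i=4: ✓ (all of [4,5])
  i=5: ✓ (all of [5,6])
  i=6: ✓ (all of [6,7])
  i=7: ✓ (all of [7,8])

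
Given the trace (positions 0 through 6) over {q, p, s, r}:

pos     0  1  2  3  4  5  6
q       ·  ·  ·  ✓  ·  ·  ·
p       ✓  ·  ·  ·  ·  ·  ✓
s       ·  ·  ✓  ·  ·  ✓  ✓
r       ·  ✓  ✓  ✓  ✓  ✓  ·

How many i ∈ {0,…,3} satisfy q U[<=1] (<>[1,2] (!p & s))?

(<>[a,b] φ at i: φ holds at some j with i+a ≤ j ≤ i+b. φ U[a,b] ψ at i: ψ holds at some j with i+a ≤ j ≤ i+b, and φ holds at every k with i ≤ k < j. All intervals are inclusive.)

3

Evaluate at each i in [0,3]:
  i=0: ✓ (rhs at j=0)
  i=1: ✓ (rhs at j=1)
  i=2: ✗ (lhs fails at k=2 before rhs at j=3)
  i=3: ✓ (rhs at j=3)
Positions where it holds: {0, 1, 3} → 3.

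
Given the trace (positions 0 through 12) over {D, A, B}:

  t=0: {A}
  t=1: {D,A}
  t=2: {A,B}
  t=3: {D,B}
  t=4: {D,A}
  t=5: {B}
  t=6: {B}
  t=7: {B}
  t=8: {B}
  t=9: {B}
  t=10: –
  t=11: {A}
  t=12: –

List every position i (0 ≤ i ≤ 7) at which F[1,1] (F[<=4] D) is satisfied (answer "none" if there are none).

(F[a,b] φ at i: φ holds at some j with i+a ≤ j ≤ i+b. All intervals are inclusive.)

Evaluate at each i in [0,7]:
  i=0: ✓ (witness j=1)
  i=1: ✓ (witness j=2)
  i=2: ✓ (witness j=3)
  i=3: ✓ (witness j=4)
  i=4: ✗ (none in [5,5])
  i=5: ✗ (none in [6,6])
  i=6: ✗ (none in [7,7])
  i=7: ✗ (none in [8,8])

0, 1, 2, 3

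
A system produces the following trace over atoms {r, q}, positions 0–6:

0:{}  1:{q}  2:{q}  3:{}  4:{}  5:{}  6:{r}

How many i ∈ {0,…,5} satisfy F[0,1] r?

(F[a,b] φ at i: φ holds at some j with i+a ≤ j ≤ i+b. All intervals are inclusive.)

Evaluate at each i in [0,5]:
  i=0: ✗ (none in [0,1])
  i=1: ✗ (none in [1,2])
  i=2: ✗ (none in [2,3])
  i=3: ✗ (none in [3,4])
  i=4: ✗ (none in [4,5])
  i=5: ✓ (witness j=6)
Positions where it holds: {5} → 1.

1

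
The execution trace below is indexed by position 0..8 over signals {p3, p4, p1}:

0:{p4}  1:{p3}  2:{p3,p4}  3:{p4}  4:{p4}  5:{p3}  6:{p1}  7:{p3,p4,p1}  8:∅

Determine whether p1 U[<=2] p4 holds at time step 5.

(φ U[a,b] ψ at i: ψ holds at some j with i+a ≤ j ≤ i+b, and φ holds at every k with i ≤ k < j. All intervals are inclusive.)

No

Need some j in [5,7] with p4, and p1 at every k in [5,j-1].
  j=5: p4 false.
  j=6: p4 false.
  j=7: p4 holds, but p1 fails at k=5 → not this j.
No j in the window works → until fails.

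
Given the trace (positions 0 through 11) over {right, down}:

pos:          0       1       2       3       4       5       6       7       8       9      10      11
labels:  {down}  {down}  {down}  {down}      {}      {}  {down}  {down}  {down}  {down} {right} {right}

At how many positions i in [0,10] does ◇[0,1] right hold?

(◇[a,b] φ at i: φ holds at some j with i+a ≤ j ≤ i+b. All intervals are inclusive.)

Evaluate at each i in [0,10]:
  i=0: ✗ (none in [0,1])
  i=1: ✗ (none in [1,2])
  i=2: ✗ (none in [2,3])
  i=3: ✗ (none in [3,4])
  i=4: ✗ (none in [4,5])
  i=5: ✗ (none in [5,6])
  i=6: ✗ (none in [6,7])
  i=7: ✗ (none in [7,8])
  i=8: ✗ (none in [8,9])
  i=9: ✓ (witness j=10)
  i=10: ✓ (witness j=10)
Positions where it holds: {9, 10} → 2.

2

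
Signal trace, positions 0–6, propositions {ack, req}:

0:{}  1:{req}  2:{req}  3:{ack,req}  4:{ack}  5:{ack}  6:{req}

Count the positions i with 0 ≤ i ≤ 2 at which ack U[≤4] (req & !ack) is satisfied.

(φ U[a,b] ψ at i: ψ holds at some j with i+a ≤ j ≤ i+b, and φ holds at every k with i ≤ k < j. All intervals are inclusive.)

2

Evaluate at each i in [0,2]:
  i=0: ✗ (lhs fails at k=0 before rhs at j=1)
  i=1: ✓ (rhs at j=1)
  i=2: ✓ (rhs at j=2)
Positions where it holds: {1, 2} → 2.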